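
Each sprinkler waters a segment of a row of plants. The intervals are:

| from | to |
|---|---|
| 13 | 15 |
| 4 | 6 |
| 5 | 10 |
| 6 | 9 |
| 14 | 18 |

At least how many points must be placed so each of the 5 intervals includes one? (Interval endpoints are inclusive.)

Process intervals by earliest right end; each time one isn't hit yet, stab at its right endpoint.
By right end: [4,6]  [6,9]  [5,10]  [13,15]  [14,18]
[4,6] uncovered → point at 6; [13,15] uncovered → point at 15.
Points: 6, 15 (2 total).

2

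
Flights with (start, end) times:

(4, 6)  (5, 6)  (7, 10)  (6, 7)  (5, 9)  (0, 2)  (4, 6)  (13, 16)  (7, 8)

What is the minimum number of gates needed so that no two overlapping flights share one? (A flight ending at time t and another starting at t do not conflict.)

4

starts: [0, 4, 4, 5, 5, 6, 7, 7, 13]
ends:   [2, 6, 6, 6, 7, 8, 9, 10, 16]
s0→1 e2→0 s4→1 s4→2 s5→3 s5→4  — peak 4.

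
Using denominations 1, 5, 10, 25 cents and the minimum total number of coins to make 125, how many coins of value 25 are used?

5

125 = 5×25
Count of 25: 5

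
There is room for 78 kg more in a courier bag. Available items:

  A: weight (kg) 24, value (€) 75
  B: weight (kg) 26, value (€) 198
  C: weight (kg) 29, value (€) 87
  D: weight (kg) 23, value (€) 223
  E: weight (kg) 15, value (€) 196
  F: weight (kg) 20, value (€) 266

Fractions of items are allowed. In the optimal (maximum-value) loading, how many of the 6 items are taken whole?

3

Ratios (sorted): F 13.30, E 13.07, D 9.70, B 7.62, A 3.12, C 3.00
take F (20 @ 266); take E (15 @ 196); take D (23 @ 223); take 20/26 of B → 152.31. Capacity used 78/78.
3 item(s) taken whole; one partial (take 20/26 of B).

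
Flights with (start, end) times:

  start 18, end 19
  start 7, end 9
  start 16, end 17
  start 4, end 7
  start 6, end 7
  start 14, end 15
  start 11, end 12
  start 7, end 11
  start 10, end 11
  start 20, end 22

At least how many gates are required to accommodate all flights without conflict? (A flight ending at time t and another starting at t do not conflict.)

Events (time:±→running): 4:+→1 6:+→2 … peak 2.

2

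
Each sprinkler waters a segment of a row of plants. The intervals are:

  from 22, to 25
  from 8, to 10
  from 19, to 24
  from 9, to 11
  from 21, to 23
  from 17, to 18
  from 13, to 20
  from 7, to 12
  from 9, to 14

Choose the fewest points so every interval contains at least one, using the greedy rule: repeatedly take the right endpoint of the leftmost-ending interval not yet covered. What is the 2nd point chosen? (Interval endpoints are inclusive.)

Sorted: [8,10] [9,11] [7,12] [9,14] [17,18] [13,20] [21,23] [19,24] [22,25]
{[8,10],[9,11],[7,12],[9,14]} hit by 10; {[17,18],[13,20]} hit by 18; {[21,23],[19,24],[22,25]} hit by 23.
Points: 10, 18, 23 (3 total).

18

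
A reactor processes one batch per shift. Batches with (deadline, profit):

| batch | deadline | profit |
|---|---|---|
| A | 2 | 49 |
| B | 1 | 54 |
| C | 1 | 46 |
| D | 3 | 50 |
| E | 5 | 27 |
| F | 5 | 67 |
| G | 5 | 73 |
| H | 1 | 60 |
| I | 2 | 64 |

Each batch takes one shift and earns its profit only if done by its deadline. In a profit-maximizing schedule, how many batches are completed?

Profit order: G=73 F=67 I=64 H=60 B=54 D=50 A=49 C=46 E=27
Assign: G→slot 5, F→slot 4, I→slot 2, H→slot 1, B skipped, D→slot 3, A skipped, C skipped, E skipped.
Slots: [1:H] [2:I] [3:D] [4:F] [5:G]
5 of 9 scheduled.

5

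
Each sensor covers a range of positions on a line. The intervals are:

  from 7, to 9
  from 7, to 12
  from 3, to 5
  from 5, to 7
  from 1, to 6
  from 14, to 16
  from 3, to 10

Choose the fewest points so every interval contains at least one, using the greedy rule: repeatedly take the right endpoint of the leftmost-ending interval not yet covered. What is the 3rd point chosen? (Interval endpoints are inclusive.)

16

Process intervals by earliest right end; each time one isn't hit yet, stab at its right endpoint.
Sorted: [3,5] [1,6] [5,7] [7,9] [3,10] [7,12] [14,16]
{[3,5],[1,6],[5,7]} hit by 5; {[7,9],[3,10],[7,12]} hit by 9; {[14,16]} hit by 16.
Points: 5, 9, 16 (3 total).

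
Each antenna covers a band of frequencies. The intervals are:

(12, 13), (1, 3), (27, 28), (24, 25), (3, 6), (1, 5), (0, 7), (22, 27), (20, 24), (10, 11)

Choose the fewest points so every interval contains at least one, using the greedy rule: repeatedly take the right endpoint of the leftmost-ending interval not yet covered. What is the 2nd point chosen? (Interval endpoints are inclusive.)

By right end: [1,3]  [1,5]  [3,6]  [0,7]  [10,11]  [12,13]  [20,24]  [24,25]  [22,27]  [27,28]
[1,3] uncovered → point at 3; [10,11] uncovered → point at 11; [12,13] uncovered → point at 13; [20,24] uncovered → point at 24; [27,28] uncovered → point at 28.
Points: 3, 11, 13, 24, 28 (5 total).

11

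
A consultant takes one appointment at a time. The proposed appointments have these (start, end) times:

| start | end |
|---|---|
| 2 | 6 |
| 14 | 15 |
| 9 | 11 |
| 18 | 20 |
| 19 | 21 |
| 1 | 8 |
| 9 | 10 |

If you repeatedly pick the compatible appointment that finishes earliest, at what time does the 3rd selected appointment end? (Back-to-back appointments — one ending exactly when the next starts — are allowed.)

15

Sorted by end: (2,6)  (1,8)  (9,10)  (9,11)  (14,15)  (18,20)  (19,21)
take (2,6); skip (1,8); take (9,10); take (14,15); take (18,20).
Selected: (2,6) (9,10) (14,15) (18,20)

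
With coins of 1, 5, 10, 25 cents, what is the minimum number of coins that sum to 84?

8

84 − 3×25→9 − 1×5→4 − 4×1→0
Total coins = 3 + 1 + 4 = 8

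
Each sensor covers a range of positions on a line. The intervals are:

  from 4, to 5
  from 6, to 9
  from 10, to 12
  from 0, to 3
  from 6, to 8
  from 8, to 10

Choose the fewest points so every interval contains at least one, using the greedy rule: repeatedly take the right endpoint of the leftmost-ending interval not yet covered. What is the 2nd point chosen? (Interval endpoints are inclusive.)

5

Sort by right endpoint; whenever an interval is uncovered, place a point at its right end.
Sorted: [0,3] [4,5] [6,8] [6,9] [8,10] [10,12]
{[0,3]} hit by 3; {[4,5]} hit by 5; {[6,8],[6,9],[8,10]} hit by 8; {[10,12]} hit by 12.
Points: 3, 5, 8, 12 (4 total).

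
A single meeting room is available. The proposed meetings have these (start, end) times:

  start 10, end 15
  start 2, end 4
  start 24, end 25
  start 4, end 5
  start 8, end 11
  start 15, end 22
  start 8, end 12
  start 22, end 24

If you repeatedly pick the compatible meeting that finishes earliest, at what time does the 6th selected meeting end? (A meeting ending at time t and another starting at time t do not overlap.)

Sort by end time and greedily take each interval whose start is ≥ the last chosen end.
By end time: (2,4), (4,5), (8,11), (8,12), (10,15), (15,22), (22,24), (24,25).
Pick (2,4); next start ≥ 4 → (4,5); next start ≥ 5 → (8,11); next start ≥ 11 → (15,22); next start ≥ 22 → (22,24); next start ≥ 24 → (24,25).
Selected: (2,4) (4,5) (8,11) (15,22) (22,24) (24,25)

25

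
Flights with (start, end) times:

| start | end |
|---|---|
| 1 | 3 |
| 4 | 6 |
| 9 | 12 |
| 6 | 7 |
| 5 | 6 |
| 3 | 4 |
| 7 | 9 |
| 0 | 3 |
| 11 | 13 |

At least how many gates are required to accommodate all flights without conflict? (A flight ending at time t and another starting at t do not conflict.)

2

Count concurrent intervals with a sweep; the peak is the room count.
Events (time:±→running): 0:+→1 1:+→2 … peak 2.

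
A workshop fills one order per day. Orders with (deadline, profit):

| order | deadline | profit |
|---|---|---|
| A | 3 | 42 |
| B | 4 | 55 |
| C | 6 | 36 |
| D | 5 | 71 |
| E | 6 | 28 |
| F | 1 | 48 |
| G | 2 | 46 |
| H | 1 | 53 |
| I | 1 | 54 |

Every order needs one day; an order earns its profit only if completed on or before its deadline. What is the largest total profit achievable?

Sort by profit descending; place each in the latest free slot ≤ its deadline.
Profit order: D=71 B=55 I=54 H=53 F=48 G=46 A=42 C=36 E=28
Assign: D→slot 5, B→slot 4, I→slot 1, H skipped, F skipped, G→slot 2, A→slot 3, C→slot 6, E skipped.
Slots: [1:I] [2:G] [3:A] [4:B] [5:D] [6:C]
Profit = 54 + 46 + 42 + 55 + 71 + 36 = 304

304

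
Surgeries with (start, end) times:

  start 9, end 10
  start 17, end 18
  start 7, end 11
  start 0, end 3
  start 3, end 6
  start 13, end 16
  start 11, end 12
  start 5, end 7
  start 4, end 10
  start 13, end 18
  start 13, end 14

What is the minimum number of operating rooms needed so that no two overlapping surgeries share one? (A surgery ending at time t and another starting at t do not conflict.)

3

Events (time:±→running): 0:+→1 3:-→0 3:+→1 4:+→2 5:+→3 … peak 3.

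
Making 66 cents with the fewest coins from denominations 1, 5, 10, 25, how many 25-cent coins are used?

2

Greedy: take as many of the largest coin as possible, then repeat with the remainder.
66 = 2×25 + 1×10 + 1×5 + 1×1
Count of 25: 2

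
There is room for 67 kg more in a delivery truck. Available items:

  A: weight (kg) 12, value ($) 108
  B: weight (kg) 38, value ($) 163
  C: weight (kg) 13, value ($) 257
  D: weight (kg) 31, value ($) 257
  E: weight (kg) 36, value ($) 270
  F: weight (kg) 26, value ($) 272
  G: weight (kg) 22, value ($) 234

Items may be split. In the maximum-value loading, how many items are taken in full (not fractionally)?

3

Sort by value per unit weight and fill in that order.
Order: C (257/13=19.77) > G (234/22=10.64) > F (272/26=10.46) > A (108/12=9.00) > D (257/31=8.29) > E (270/36=7.50) > B (163/38=4.29)
Fill: take C (13 @ 257) → take G (22 @ 234) → take F (26 @ 272) → take 6/12 of A → 54.00; 67/67 used.
3 item(s) taken whole; one partial (take 6/12 of A).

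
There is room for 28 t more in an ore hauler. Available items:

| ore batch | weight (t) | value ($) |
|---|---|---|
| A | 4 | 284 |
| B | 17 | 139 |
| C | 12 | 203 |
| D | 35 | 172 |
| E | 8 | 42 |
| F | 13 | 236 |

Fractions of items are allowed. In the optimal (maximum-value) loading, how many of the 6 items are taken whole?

Sort by value per unit weight and fill in that order.
Order: A (284/4=71.00) > F (236/13=18.15) > C (203/12=16.92) > B (139/17=8.18) > E (42/8=5.25) > D (172/35=4.91)
Fill: take A (4 @ 284) → take F (13 @ 236) → take 11/12 of C → 186.08; 28/28 used.
2 item(s) taken whole; one partial (take 11/12 of C).

2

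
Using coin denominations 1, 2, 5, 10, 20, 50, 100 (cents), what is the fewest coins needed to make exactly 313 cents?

Use the largest denomination that fits, subtract, and repeat.
313 − 3×100→13 − 1×10→3 − 1×2→1 − 1×1→0
Total coins = 3 + 1 + 1 + 1 = 6

6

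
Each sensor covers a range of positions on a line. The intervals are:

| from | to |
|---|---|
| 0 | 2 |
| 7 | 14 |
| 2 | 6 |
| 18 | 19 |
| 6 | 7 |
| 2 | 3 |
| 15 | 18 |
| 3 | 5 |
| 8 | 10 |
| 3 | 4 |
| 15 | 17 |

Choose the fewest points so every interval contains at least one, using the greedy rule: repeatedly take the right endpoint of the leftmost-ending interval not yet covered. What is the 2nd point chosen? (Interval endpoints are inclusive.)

Process intervals by earliest right end; each time one isn't hit yet, stab at its right endpoint.
By right end: [0,2]  [2,3]  [3,4]  [3,5]  [2,6]  [6,7]  [8,10]  [7,14]  [15,17]  [15,18]  [18,19]
[0,2] uncovered → point at 2; [3,4] uncovered → point at 4; [6,7] uncovered → point at 7; [8,10] uncovered → point at 10; [15,17] uncovered → point at 17; [18,19] uncovered → point at 19.
Points: 2, 4, 7, 10, 17, 19 (6 total).

4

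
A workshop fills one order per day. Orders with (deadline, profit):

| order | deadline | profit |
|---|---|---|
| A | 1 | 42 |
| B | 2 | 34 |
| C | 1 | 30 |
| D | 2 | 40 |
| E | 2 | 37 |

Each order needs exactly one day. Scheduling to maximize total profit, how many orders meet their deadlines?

2

Sort by profit descending; place each in the latest free slot ≤ its deadline.
Profit order: A=42 D=40 E=37 B=34 C=30
Assign: A→slot 1, D→slot 2, E skipped, B skipped, C skipped.
Slots: [1:A] [2:D]
2 of 5 scheduled.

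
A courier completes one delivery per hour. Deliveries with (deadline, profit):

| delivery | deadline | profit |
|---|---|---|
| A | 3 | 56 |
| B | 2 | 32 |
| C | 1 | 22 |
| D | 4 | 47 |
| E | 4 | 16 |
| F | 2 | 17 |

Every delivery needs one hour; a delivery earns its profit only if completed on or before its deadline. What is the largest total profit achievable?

157

Take jobs in profit order; each goes to the latest open slot no later than its deadline.
Profit order: A=56 D=47 B=32 C=22 F=17 E=16
Assign: A→slot 3, D→slot 4, B→slot 2, C→slot 1, F skipped, E skipped.
Slots: [1:C] [2:B] [3:A] [4:D]
Profit = 22 + 32 + 56 + 47 = 157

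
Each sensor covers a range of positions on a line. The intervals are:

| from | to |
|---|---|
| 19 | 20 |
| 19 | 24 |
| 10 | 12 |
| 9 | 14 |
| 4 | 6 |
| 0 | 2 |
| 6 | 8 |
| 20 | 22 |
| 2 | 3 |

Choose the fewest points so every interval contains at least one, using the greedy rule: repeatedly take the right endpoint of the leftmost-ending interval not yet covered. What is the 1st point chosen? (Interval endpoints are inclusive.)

2

By right end: [0,2]  [2,3]  [4,6]  [6,8]  [10,12]  [9,14]  [19,20]  [20,22]  [19,24]
[0,2] uncovered → point at 2; [4,6] uncovered → point at 6; [10,12] uncovered → point at 12; [19,20] uncovered → point at 20.
Points: 2, 6, 12, 20 (4 total).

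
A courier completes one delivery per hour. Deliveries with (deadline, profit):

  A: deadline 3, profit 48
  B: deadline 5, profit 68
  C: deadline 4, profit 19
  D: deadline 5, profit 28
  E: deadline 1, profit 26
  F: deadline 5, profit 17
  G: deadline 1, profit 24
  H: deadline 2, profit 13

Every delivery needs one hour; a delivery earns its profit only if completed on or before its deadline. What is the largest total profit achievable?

Take jobs in profit order; each goes to the latest open slot no later than its deadline.
By profit: B(d5,68), A(d3,48), D(d5,28), E(d1,26), G(d1,24), C(d4,19), F(d5,17), H(d2,13)
B→slot 5; A→slot 3; D→slot 4; E→slot 1; G skipped; C→slot 2; F skipped; H skipped.
Profit = 26 + 19 + 48 + 28 + 68 = 189

189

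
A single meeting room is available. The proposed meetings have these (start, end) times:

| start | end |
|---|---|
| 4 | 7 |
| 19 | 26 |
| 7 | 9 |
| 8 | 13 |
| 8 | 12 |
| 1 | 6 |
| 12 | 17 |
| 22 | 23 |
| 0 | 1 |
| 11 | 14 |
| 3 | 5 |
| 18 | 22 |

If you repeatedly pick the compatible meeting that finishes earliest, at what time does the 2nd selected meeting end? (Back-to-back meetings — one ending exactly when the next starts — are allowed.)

5

Sorted by end: (0,1)  (3,5)  (1,6)  (4,7)  (7,9)  (8,12)  (8,13)  (11,14)  (12,17)  (18,22)  (22,23)  (19,26)
take (0,1); take (3,5); skip (1,6); take (7,9); take (11,14); skip (12,17); take (18,22); take (22,23).
Selected: (0,1) (3,5) (7,9) (11,14) (18,22) (22,23)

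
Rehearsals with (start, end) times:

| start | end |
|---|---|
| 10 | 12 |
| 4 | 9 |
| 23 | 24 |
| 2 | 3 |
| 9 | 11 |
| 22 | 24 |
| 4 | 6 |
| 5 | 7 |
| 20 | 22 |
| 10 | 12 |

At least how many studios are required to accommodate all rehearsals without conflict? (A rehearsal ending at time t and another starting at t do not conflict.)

starts: [2, 4, 4, 5, 9, 10, 10, 20, 22, 23]
ends:   [3, 6, 7, 9, 11, 12, 12, 22, 24, 24]
s2→1 e3→0 s4→1 s4→2 s5→3  — peak 3.

3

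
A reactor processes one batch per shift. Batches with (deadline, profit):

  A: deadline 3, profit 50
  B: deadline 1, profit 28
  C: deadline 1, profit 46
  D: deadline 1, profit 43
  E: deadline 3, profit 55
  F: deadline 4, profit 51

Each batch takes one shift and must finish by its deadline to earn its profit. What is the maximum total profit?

Take jobs in profit order; each goes to the latest open slot no later than its deadline.
Profit order: E=55 F=51 A=50 C=46 D=43 B=28
Assign: E→slot 3, F→slot 4, A→slot 2, C→slot 1, D skipped, B skipped.
Slots: [1:C] [2:A] [3:E] [4:F]
Profit = 46 + 50 + 55 + 51 = 202

202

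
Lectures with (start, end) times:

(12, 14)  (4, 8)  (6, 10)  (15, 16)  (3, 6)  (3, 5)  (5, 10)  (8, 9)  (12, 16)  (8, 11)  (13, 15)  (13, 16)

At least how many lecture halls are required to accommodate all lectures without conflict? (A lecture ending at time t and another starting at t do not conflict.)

The answer is the maximum number of intervals overlapping at any instant.
Events (time:±→running): 3:+→1 3:+→2 4:+→3 5:-→2 5:+→3 6:-→2 6:+→3 8:-→2 8:+→3 8:+→4 … peak 4.

4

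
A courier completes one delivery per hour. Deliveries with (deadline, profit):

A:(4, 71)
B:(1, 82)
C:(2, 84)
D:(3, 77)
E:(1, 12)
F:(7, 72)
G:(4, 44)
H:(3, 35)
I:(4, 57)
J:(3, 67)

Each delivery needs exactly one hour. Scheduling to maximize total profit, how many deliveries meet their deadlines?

By profit: C(d2,84), B(d1,82), D(d3,77), F(d7,72), A(d4,71), J(d3,67), I(d4,57), G(d4,44), H(d3,35), E(d1,12)
C→slot 2; B→slot 1; D→slot 3; F→slot 7; A→slot 4; J skipped; I skipped; G skipped; H skipped; E skipped.
5 of 10 scheduled.

5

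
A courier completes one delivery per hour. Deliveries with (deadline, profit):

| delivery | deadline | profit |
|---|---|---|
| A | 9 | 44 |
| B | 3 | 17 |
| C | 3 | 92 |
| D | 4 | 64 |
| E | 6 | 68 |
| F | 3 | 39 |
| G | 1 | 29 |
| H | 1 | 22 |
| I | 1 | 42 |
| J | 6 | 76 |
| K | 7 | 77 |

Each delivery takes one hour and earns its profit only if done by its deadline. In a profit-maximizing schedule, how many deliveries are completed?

Profit order: C=92 K=77 J=76 E=68 D=64 A=44 I=42 F=39 G=29 H=22 B=17
Assign: C→slot 3, K→slot 7, J→slot 6, E→slot 5, D→slot 4, A→slot 9, I→slot 1, F→slot 2, G skipped, H skipped, B skipped.
Slots: [1:I] [2:F] [3:C] [4:D] [5:E] [6:J] [7:K] [9:A]
8 of 11 scheduled.

8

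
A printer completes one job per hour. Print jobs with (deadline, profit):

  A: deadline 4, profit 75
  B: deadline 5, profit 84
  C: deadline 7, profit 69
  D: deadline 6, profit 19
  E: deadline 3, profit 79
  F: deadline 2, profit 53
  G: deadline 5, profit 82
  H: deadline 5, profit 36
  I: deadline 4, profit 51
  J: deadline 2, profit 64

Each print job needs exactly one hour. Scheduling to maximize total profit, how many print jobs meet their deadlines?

7

Take jobs in profit order; each goes to the latest open slot no later than its deadline.
By profit: B(d5,84), G(d5,82), E(d3,79), A(d4,75), C(d7,69), J(d2,64), F(d2,53), I(d4,51), H(d5,36), D(d6,19)
B→slot 5; G→slot 4; E→slot 3; A→slot 2; C→slot 7; J→slot 1; F skipped; I skipped; H skipped; D→slot 6.
7 of 10 scheduled.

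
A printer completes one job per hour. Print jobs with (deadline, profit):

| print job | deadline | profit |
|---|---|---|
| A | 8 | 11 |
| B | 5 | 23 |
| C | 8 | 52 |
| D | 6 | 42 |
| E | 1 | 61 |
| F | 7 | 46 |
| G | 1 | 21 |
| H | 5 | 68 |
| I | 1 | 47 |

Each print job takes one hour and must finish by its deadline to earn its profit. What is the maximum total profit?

303

Profit order: H=68 E=61 C=52 I=47 F=46 D=42 B=23 G=21 A=11
Assign: H→slot 5, E→slot 1, C→slot 8, I skipped, F→slot 7, D→slot 6, B→slot 4, G skipped, A→slot 3.
Slots: [1:E] [3:A] [4:B] [5:H] [6:D] [7:F] [8:C]
Profit = 61 + 11 + 23 + 68 + 42 + 46 + 52 = 303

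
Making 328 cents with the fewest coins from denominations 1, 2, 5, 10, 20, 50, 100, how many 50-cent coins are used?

328 − 3×100→28 − 1×20→8 − 1×5→3 − 1×2→1 − 1×1→0
Count of 50: 0

0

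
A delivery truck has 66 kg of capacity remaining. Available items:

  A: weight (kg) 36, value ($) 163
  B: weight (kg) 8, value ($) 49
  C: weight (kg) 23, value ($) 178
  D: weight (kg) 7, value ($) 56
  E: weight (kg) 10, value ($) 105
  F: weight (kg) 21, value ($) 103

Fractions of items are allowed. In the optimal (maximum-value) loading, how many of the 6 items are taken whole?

Sort by value per unit weight and fill in that order.
Order: E (105/10=10.50) > D (56/7=8.00) > C (178/23=7.74) > B (49/8=6.12) > F (103/21=4.90) > A (163/36=4.53)
Fill: take E (10 @ 105) → take D (7 @ 56) → take C (23 @ 178) → take B (8 @ 49) → take 18/21 of F → 88.29; 66/66 used.
4 item(s) taken whole; one partial (take 18/21 of F).

4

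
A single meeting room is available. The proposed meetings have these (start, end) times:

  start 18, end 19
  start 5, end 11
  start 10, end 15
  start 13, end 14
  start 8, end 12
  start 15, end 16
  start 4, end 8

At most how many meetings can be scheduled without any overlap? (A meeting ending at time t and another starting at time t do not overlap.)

5

By end time: (4,8), (5,11), (8,12), (13,14), (10,15), (15,16), (18,19).
Pick (4,8); next start ≥ 8 → (8,12); next start ≥ 12 → (13,14); next start ≥ 14 → (15,16); next start ≥ 16 → (18,19).
Selected 5 meetings.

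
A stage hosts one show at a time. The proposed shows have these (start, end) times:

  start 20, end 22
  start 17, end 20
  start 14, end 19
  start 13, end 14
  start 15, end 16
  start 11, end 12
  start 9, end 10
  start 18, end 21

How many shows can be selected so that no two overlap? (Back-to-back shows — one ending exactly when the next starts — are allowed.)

Greedy by earliest finish: after sorting by end time, pick each interval compatible with the last pick.
By end time: (9,10), (11,12), (13,14), (15,16), (14,19), (17,20), (18,21), (20,22).
Pick (9,10); next start ≥ 10 → (11,12); next start ≥ 12 → (13,14); next start ≥ 14 → (15,16); next start ≥ 16 → (17,20); next start ≥ 20 → (20,22).
Selected 6 shows.

6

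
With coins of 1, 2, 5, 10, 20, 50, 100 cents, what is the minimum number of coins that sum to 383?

383 − 3×100→83 − 1×50→33 − 1×20→13 − 1×10→3 − 1×2→1 − 1×1→0
Total coins = 3 + 1 + 1 + 1 + 1 + 1 = 8

8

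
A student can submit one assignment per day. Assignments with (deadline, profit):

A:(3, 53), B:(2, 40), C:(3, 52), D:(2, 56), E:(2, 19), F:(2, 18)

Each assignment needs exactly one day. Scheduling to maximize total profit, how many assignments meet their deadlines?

3

By profit: D(d2,56), A(d3,53), C(d3,52), B(d2,40), E(d2,19), F(d2,18)
D→slot 2; A→slot 3; C→slot 1; B skipped; E skipped; F skipped.
3 of 6 scheduled.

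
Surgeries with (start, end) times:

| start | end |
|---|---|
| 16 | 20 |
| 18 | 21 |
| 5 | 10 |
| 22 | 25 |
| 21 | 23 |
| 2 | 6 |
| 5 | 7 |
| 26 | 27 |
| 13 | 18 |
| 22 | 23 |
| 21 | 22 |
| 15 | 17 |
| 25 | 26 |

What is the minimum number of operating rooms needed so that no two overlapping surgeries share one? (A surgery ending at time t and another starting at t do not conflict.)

Events (time:±→running): 2:+→1 5:+→2 5:+→3 … peak 3.

3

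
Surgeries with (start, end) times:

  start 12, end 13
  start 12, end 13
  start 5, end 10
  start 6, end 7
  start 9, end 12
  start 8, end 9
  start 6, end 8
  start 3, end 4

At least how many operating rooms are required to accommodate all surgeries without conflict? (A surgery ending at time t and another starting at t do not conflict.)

3

Count concurrent intervals with a sweep; the peak is the room count.
starts: [3, 5, 6, 6, 8, 9, 12, 12]
ends:   [4, 7, 8, 9, 10, 12, 13, 13]
s3→1 e4→0 s5→1 s6→2 s6→3  — peak 3.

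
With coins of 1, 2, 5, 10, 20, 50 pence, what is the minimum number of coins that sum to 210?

Greedy: take as many of the largest coin as possible, then repeat with the remainder.
210 = 4×50 + 1×10
Total coins = 4 + 1 = 5

5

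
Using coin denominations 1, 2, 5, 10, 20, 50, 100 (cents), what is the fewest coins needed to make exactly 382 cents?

7

382 = 3×100 + 1×50 + 1×20 + 1×10 + 1×2
Total coins = 3 + 1 + 1 + 1 + 1 = 7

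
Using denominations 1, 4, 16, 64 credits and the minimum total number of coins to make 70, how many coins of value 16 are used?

70 − 1×64→6 − 1×4→2 − 2×1→0
Count of 16: 0

0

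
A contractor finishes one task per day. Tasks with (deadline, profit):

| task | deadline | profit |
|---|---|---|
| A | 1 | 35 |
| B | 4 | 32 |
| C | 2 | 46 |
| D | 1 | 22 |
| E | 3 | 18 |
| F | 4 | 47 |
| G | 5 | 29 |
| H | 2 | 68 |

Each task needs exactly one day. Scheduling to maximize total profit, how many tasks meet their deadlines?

By profit: H(d2,68), F(d4,47), C(d2,46), A(d1,35), B(d4,32), G(d5,29), D(d1,22), E(d3,18)
H→slot 2; F→slot 4; C→slot 1; A skipped; B→slot 3; G→slot 5; D skipped; E skipped.
5 of 8 scheduled.

5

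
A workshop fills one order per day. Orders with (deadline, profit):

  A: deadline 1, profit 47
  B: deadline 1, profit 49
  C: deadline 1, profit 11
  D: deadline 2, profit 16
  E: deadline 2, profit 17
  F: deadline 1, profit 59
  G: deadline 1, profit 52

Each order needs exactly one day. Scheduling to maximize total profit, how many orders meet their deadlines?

Profit order: F=59 G=52 B=49 A=47 E=17 D=16 C=11
Assign: F→slot 1, G skipped, B skipped, A skipped, E→slot 2, D skipped, C skipped.
Slots: [1:F] [2:E]
2 of 7 scheduled.

2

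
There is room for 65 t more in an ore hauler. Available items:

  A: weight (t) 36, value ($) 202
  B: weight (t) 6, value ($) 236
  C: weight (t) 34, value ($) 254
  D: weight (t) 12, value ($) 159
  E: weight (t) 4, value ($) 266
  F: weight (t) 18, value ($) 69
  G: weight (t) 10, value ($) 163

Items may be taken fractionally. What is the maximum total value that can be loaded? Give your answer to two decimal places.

1070.53

Sort by value per unit weight and fill in that order.
Order: E (266/4=66.50) > B (236/6=39.33) > G (163/10=16.30) > D (159/12=13.25) > C (254/34=7.47) > A (202/36=5.61) > F (69/18=3.83)
Fill: take E (4 @ 266) → take B (6 @ 236) → take G (10 @ 163) → take D (12 @ 159) → take 33/34 of C → 246.53; 65/65 used.
Total value = 1070.53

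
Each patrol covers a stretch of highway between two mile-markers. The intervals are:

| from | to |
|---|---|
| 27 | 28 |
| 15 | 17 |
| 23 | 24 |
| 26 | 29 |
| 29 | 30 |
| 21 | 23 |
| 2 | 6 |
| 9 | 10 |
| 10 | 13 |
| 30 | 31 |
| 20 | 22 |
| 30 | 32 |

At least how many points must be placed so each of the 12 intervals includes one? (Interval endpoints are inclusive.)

Process intervals by earliest right end; each time one isn't hit yet, stab at its right endpoint.
Sorted: [2,6] [9,10] [10,13] [15,17] [20,22] [21,23] [23,24] [27,28] [26,29] [29,30] [30,31] [30,32]
{[2,6]} hit by 6; {[9,10],[10,13]} hit by 10; {[15,17]} hit by 17; {[20,22],[21,23]} hit by 22; {[23,24]} hit by 24; {[27,28],[26,29]} hit by 28; {[29,30],[30,31],[30,32]} hit by 30.
Points: 6, 10, 17, 22, 24, 28, 30 (7 total).

7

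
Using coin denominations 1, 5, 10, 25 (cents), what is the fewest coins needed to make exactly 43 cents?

43 = 1×25 + 1×10 + 1×5 + 3×1
Total coins = 1 + 1 + 1 + 3 = 6

6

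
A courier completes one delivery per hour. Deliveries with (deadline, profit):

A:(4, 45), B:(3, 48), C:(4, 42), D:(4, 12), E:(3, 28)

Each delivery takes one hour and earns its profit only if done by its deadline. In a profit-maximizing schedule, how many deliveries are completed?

Sort by profit descending; place each in the latest free slot ≤ its deadline.
By profit: B(d3,48), A(d4,45), C(d4,42), E(d3,28), D(d4,12)
B→slot 3; A→slot 4; C→slot 2; E→slot 1; D skipped.
4 of 5 scheduled.

4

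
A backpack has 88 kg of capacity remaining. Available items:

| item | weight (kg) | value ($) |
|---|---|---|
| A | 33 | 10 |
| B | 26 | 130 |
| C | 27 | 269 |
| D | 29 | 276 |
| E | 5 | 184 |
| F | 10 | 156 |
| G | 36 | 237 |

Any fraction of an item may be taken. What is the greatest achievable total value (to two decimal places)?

996.92

Greedy by value/weight ratio, highest first.
Ratios (sorted): E 36.80, F 15.60, C 9.96, D 9.52, G 6.58, B 5.00, A 0.30
take E (5 @ 184); take F (10 @ 156); take C (27 @ 269); take D (29 @ 276); take 17/36 of G → 111.92. Capacity used 88/88.
Total value = 996.92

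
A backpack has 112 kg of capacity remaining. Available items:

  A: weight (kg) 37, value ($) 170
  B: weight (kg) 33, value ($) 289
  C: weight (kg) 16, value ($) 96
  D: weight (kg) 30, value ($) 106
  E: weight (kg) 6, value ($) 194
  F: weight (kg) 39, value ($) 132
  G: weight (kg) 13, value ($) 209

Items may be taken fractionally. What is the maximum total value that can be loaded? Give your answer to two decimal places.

982.73

Order: E (194/6=32.33) > G (209/13=16.08) > B (289/33=8.76) > C (96/16=6.00) > A (170/37=4.59) > D (106/30=3.53) > F (132/39=3.38)
Fill: take E (6 @ 194) → take G (13 @ 209) → take B (33 @ 289) → take C (16 @ 96) → take A (37 @ 170) → take 7/30 of D → 24.73; 112/112 used.
Total value = 982.73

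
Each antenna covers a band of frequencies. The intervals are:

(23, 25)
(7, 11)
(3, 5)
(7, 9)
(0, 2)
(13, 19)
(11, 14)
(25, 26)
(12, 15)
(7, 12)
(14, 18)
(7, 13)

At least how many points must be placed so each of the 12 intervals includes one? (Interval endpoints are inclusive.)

5

Sort by right endpoint; whenever an interval is uncovered, place a point at its right end.
By right end: [0,2]  [3,5]  [7,9]  [7,11]  [7,12]  [7,13]  [11,14]  [12,15]  [14,18]  [13,19]  [23,25]  [25,26]
[0,2] uncovered → point at 2; [3,5] uncovered → point at 5; [7,9] uncovered → point at 9; [11,14] uncovered → point at 14; [23,25] uncovered → point at 25.
Points: 2, 5, 9, 14, 25 (5 total).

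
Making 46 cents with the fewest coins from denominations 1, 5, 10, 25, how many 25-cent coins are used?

1

46 − 1×25→21 − 2×10→1 − 1×1→0
Count of 25: 1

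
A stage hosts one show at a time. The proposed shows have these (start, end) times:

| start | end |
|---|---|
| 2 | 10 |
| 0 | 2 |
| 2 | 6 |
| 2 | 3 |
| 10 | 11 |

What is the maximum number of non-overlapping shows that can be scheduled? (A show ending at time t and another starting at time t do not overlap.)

3

Order by finish time; keep every interval that doesn't clash with the previous kept one.
Sorted by end: (0,2)  (2,3)  (2,6)  (2,10)  (10,11)
take (0,2); take (2,3); take (10,11).
Selected 3 shows.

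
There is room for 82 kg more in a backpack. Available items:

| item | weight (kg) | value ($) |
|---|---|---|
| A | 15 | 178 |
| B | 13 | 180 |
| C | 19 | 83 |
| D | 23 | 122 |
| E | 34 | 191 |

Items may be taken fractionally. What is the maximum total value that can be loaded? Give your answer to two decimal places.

655.09

Ratios (sorted): B 13.85, A 11.87, E 5.62, D 5.30, C 4.37
take B (13 @ 180); take A (15 @ 178); take E (34 @ 191); take 20/23 of D → 106.09. Capacity used 82/82.
Total value = 655.09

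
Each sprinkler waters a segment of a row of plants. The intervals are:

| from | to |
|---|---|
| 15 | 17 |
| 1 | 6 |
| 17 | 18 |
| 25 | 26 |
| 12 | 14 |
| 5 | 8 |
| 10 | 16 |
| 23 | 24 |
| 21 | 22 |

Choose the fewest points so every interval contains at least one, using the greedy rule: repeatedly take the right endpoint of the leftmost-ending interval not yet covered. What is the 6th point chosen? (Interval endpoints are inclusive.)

Process intervals by earliest right end; each time one isn't hit yet, stab at its right endpoint.
By right end: [1,6]  [5,8]  [12,14]  [10,16]  [15,17]  [17,18]  [21,22]  [23,24]  [25,26]
[1,6] uncovered → point at 6; [12,14] uncovered → point at 14; [15,17] uncovered → point at 17; [21,22] uncovered → point at 22; [23,24] uncovered → point at 24; [25,26] uncovered → point at 26.
Points: 6, 14, 17, 22, 24, 26 (6 total).

26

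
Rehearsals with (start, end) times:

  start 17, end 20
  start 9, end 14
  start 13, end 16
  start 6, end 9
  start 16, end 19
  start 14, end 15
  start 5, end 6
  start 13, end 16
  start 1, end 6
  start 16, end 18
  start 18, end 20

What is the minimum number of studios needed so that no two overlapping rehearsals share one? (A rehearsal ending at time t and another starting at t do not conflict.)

3

starts: [1, 5, 6, 9, 13, 13, 14, 16, 16, 17, 18]
ends:   [6, 6, 9, 14, 15, 16, 16, 18, 19, 20, 20]
s1→1 s5→2 e6→1 e6→0 s6→1 e9→0 s9→1 s13→2 s13→3  — peak 3.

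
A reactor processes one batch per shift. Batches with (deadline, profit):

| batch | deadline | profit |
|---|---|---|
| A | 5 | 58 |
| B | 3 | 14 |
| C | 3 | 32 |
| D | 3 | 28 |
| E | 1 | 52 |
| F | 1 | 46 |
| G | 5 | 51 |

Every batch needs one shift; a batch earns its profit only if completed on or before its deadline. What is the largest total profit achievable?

221

Take jobs in profit order; each goes to the latest open slot no later than its deadline.
Profit order: A=58 E=52 G=51 F=46 C=32 D=28 B=14
Assign: A→slot 5, E→slot 1, G→slot 4, F skipped, C→slot 3, D→slot 2, B skipped.
Slots: [1:E] [2:D] [3:C] [4:G] [5:A]
Profit = 52 + 28 + 32 + 51 + 58 = 221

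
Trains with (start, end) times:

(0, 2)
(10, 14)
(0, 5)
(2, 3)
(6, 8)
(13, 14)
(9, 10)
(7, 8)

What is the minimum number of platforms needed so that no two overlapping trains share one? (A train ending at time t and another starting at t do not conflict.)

Events (time:±→running): 0:+→1 0:+→2 … peak 2.

2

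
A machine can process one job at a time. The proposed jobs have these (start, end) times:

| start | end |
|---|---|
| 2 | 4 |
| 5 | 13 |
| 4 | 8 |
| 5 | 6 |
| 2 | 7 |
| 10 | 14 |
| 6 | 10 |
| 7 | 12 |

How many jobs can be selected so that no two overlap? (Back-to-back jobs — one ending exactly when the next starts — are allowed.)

Greedy by earliest finish: after sorting by end time, pick each interval compatible with the last pick.
Sorted by end: (2,4)  (5,6)  (2,7)  (4,8)  (6,10)  (7,12)  (5,13)  (10,14)
take (2,4); take (5,6); take (6,10); take (10,14).
Selected 4 jobs.

4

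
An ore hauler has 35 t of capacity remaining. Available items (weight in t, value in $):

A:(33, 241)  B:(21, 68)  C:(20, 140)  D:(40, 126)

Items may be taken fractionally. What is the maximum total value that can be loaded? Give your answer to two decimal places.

Greedy by value/weight ratio, highest first.
Order: A (241/33=7.30) > C (140/20=7.00) > B (68/21=3.24) > D (126/40=3.15)
Fill: take A (33 @ 241) → take 2/20 of C → 14.00; 35/35 used.
Total value = 255.00

255.00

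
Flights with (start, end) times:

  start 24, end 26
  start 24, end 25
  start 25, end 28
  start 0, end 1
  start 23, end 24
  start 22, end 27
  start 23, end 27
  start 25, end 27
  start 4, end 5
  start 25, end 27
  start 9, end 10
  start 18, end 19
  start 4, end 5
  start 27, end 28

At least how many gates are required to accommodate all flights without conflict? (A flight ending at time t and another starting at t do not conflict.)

6

starts: [0, 4, 4, 9, 18, 22, 23, 23, 24, 24, 25, 25, 25, 27]
ends:   [1, 5, 5, 10, 19, 24, 25, 26, 27, 27, 27, 27, 28, 28]
s0→1 e1→0 s4→1 s4→2 e5→1 e5→0 s9→1 e10→0 s18→1 e19→0 s22→1 s23→2 s23→3 e24→2 s24→3 s24→4 e25→3 s25→4 s25→5 s25→6  — peak 6.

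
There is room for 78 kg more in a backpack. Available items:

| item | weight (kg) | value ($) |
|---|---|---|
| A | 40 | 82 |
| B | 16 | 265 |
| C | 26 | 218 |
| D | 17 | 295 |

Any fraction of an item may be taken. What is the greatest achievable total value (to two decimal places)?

816.95

Greedy by value/weight ratio, highest first.
Order: D (295/17=17.35) > B (265/16=16.56) > C (218/26=8.38) > A (82/40=2.05)
Fill: take D (17 @ 295) → take B (16 @ 265) → take C (26 @ 218) → take 19/40 of A → 38.95; 78/78 used.
Total value = 816.95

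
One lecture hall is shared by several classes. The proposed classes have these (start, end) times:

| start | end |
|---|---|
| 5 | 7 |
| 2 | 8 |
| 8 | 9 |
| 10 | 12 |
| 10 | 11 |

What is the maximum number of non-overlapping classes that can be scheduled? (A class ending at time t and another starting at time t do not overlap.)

Sorted by end: (5,7)  (2,8)  (8,9)  (10,11)  (10,12)
take (5,7); take (8,9); take (10,11); skip (10,12).
Selected 3 classes.

3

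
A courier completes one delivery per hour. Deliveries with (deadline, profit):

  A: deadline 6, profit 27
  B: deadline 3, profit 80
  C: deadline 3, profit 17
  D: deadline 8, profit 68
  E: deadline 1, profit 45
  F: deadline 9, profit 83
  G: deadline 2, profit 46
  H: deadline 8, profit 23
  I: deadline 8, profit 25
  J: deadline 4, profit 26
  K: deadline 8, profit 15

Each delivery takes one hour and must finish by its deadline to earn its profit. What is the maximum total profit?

423

Sort by profit descending; place each in the latest free slot ≤ its deadline.
By profit: F(d9,83), B(d3,80), D(d8,68), G(d2,46), E(d1,45), A(d6,27), J(d4,26), I(d8,25), H(d8,23), C(d3,17), K(d8,15)
F→slot 9; B→slot 3; D→slot 8; G→slot 2; E→slot 1; A→slot 6; J→slot 4; I→slot 7; H→slot 5; C skipped; K skipped.
Profit = 45 + 46 + 80 + 26 + 23 + 27 + 25 + 68 + 83 = 423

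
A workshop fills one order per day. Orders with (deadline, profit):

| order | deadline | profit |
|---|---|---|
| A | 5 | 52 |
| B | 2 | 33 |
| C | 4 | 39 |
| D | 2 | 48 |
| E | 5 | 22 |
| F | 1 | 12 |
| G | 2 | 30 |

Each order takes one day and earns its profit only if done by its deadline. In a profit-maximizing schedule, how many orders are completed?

Take jobs in profit order; each goes to the latest open slot no later than its deadline.
Profit order: A=52 D=48 C=39 B=33 G=30 E=22 F=12
Assign: A→slot 5, D→slot 2, C→slot 4, B→slot 1, G skipped, E→slot 3, F skipped.
Slots: [1:B] [2:D] [3:E] [4:C] [5:A]
5 of 7 scheduled.

5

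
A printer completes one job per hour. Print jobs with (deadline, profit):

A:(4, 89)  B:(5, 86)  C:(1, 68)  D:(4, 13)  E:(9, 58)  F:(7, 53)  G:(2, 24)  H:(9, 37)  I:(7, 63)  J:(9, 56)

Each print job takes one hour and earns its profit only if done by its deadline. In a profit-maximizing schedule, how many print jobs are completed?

Take jobs in profit order; each goes to the latest open slot no later than its deadline.
Profit order: A=89 B=86 C=68 I=63 E=58 J=56 F=53 H=37 G=24 D=13
Assign: A→slot 4, B→slot 5, C→slot 1, I→slot 7, E→slot 9, J→slot 8, F→slot 6, H→slot 3, G→slot 2, D skipped.
Slots: [1:C] [2:G] [3:H] [4:A] [5:B] [6:F] [7:I] [8:J] [9:E]
9 of 10 scheduled.

9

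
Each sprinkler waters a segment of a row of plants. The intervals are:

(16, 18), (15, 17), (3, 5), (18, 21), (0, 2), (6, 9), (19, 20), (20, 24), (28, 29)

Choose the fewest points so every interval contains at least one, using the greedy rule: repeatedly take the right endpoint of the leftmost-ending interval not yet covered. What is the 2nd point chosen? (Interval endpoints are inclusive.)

5

Sorted: [0,2] [3,5] [6,9] [15,17] [16,18] [19,20] [18,21] [20,24] [28,29]
{[0,2]} hit by 2; {[3,5]} hit by 5; {[6,9]} hit by 9; {[15,17],[16,18]} hit by 17; {[19,20],[18,21],[20,24]} hit by 20; {[28,29]} hit by 29.
Points: 2, 5, 9, 17, 20, 29 (6 total).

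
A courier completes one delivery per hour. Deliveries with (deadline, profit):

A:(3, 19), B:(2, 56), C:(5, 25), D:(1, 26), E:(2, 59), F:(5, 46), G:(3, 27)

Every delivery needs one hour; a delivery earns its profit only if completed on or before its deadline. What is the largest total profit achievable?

Profit order: E=59 B=56 F=46 G=27 D=26 C=25 A=19
Assign: E→slot 2, B→slot 1, F→slot 5, G→slot 3, D skipped, C→slot 4, A skipped.
Slots: [1:B] [2:E] [3:G] [4:C] [5:F]
Profit = 56 + 59 + 27 + 25 + 46 = 213

213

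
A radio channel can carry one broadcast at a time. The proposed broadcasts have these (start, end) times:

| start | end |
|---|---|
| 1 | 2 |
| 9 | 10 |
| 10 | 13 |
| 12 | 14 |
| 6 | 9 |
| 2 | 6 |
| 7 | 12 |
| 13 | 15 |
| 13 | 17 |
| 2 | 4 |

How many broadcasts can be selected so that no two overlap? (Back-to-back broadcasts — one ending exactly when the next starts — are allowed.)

By end time: (1,2), (2,4), (2,6), (6,9), (9,10), (7,12), (10,13), (12,14), (13,15), (13,17).
Pick (1,2); next start ≥ 2 → (2,4); next start ≥ 4 → (6,9); next start ≥ 9 → (9,10); next start ≥ 10 → (10,13); next start ≥ 13 → (13,15).
Selected 6 broadcasts.

6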